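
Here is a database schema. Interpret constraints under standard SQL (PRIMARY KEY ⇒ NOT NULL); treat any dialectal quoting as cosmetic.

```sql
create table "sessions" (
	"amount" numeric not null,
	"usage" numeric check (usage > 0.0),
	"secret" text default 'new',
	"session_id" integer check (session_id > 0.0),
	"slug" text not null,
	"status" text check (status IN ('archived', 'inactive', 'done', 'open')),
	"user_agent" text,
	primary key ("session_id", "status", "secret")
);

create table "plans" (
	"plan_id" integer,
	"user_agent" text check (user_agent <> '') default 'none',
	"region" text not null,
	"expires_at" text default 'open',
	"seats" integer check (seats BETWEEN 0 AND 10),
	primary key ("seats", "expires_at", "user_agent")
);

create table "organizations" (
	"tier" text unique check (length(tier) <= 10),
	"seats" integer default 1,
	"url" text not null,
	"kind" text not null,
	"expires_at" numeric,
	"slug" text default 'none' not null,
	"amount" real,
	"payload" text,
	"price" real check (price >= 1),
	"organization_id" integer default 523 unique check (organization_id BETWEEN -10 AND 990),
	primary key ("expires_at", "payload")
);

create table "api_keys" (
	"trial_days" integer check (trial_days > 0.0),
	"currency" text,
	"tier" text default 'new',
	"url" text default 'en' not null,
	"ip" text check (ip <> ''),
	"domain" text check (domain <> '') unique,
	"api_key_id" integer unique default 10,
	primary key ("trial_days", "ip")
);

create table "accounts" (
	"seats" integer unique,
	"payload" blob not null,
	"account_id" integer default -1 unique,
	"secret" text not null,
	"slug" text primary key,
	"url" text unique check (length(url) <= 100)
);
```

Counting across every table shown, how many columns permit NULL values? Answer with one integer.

15

sessions: 2 nullable (usage, user_agent — PK (session_id, status, secret) and explicit NOT NULL columns excluded).
plans: 1 nullable (plan_id — PK (seats, expires_at, user_agent) and explicit NOT NULL columns excluded).
organizations: 5 nullable (tier, seats, amount, price, organization_id — PK (expires_at, payload) and explicit NOT NULL columns excluded).
api_keys: 4 nullable (currency, tier, domain, api_key_id — PK (trial_days, ip) and explicit NOT NULL columns excluded).
accounts: 3 nullable (seats, account_id, url — PK (slug) and explicit NOT NULL columns excluded).
Total: 2 + 1 + 5 + 4 + 3 = 15.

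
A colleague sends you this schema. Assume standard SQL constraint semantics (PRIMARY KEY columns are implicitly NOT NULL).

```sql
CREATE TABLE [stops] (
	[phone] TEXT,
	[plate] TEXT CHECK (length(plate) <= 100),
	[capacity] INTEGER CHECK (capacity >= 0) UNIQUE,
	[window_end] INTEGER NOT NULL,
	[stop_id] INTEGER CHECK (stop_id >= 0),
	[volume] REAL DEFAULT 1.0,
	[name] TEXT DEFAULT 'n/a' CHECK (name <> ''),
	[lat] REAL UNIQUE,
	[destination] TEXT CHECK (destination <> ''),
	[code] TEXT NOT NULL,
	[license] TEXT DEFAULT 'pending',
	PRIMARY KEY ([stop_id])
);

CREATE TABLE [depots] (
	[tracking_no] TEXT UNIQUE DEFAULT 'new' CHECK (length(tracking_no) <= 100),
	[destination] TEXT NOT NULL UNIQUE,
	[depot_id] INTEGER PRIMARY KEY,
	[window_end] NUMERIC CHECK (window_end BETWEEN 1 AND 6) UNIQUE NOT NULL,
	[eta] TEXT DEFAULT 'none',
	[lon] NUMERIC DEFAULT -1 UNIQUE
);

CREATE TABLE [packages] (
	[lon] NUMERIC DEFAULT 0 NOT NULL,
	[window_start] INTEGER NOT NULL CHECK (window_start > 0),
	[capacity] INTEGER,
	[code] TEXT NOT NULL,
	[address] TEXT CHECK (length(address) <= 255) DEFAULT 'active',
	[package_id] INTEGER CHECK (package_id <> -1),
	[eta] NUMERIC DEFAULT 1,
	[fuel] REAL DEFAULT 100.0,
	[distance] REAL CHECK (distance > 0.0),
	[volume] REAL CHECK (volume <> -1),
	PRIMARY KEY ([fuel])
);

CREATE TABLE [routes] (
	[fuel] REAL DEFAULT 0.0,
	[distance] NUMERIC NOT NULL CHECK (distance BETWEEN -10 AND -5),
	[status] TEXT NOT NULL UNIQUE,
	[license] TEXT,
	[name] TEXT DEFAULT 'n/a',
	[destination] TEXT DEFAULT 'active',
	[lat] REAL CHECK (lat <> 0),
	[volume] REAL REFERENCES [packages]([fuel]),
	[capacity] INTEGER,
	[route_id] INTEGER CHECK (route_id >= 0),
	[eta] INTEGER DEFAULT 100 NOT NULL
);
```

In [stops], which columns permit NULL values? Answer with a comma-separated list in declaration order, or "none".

phone, plate, capacity, volume, name, lat, destination, license

- phone: no NOT NULL constraint applies → nullable.
- plate: CHECK does not forbid NULL (a CHECK constraint passes when its expression is NULL) → nullable.
- capacity: CHECK does not forbid NULL (a CHECK constraint passes when its expression is NULL) → nullable.
- window_end: declared NOT NULL → not nullable.
- stop_id: part of the PRIMARY KEY, which implies NOT NULL → not nullable.
- volume: DEFAULT only fills an omitted column; an explicit NULL is still allowed → nullable.
- name: CHECK does not forbid NULL (a CHECK constraint passes when its expression is NULL) → nullable.
- lat: UNIQUE does not imply NOT NULL → nullable.
- destination: CHECK does not forbid NULL (a CHECK constraint passes when its expression is NULL) → nullable.
- code: declared NOT NULL → not nullable.
- license: DEFAULT only fills an omitted column; an explicit NULL is still allowed → nullable.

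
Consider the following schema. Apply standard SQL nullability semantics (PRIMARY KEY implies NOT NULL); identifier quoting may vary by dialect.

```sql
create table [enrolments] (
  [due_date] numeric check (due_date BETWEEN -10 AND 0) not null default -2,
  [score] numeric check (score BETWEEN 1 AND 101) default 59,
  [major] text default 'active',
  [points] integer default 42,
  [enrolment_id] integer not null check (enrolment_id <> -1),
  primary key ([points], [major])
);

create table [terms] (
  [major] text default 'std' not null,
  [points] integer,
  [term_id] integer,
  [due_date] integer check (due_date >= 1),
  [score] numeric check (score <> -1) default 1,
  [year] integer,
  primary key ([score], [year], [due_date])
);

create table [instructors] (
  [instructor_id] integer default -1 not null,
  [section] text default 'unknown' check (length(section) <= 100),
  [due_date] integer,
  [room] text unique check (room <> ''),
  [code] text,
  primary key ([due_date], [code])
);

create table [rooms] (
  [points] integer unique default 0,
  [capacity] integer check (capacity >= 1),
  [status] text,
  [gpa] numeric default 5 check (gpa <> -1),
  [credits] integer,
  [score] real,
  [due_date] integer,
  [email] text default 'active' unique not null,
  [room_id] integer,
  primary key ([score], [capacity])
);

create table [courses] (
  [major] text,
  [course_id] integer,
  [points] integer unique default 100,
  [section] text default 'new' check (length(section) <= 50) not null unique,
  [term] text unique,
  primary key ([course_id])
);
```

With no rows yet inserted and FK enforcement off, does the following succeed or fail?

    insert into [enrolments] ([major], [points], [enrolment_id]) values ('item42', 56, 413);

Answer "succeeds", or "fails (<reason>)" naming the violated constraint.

succeeds

NOT NULL columns: due_date defaults to -2; enrolment_id is supplied; major is supplied; points is supplied.
CHECK constraints: 413 satisfies (enrolment_id <> -1).
No constraint is violated.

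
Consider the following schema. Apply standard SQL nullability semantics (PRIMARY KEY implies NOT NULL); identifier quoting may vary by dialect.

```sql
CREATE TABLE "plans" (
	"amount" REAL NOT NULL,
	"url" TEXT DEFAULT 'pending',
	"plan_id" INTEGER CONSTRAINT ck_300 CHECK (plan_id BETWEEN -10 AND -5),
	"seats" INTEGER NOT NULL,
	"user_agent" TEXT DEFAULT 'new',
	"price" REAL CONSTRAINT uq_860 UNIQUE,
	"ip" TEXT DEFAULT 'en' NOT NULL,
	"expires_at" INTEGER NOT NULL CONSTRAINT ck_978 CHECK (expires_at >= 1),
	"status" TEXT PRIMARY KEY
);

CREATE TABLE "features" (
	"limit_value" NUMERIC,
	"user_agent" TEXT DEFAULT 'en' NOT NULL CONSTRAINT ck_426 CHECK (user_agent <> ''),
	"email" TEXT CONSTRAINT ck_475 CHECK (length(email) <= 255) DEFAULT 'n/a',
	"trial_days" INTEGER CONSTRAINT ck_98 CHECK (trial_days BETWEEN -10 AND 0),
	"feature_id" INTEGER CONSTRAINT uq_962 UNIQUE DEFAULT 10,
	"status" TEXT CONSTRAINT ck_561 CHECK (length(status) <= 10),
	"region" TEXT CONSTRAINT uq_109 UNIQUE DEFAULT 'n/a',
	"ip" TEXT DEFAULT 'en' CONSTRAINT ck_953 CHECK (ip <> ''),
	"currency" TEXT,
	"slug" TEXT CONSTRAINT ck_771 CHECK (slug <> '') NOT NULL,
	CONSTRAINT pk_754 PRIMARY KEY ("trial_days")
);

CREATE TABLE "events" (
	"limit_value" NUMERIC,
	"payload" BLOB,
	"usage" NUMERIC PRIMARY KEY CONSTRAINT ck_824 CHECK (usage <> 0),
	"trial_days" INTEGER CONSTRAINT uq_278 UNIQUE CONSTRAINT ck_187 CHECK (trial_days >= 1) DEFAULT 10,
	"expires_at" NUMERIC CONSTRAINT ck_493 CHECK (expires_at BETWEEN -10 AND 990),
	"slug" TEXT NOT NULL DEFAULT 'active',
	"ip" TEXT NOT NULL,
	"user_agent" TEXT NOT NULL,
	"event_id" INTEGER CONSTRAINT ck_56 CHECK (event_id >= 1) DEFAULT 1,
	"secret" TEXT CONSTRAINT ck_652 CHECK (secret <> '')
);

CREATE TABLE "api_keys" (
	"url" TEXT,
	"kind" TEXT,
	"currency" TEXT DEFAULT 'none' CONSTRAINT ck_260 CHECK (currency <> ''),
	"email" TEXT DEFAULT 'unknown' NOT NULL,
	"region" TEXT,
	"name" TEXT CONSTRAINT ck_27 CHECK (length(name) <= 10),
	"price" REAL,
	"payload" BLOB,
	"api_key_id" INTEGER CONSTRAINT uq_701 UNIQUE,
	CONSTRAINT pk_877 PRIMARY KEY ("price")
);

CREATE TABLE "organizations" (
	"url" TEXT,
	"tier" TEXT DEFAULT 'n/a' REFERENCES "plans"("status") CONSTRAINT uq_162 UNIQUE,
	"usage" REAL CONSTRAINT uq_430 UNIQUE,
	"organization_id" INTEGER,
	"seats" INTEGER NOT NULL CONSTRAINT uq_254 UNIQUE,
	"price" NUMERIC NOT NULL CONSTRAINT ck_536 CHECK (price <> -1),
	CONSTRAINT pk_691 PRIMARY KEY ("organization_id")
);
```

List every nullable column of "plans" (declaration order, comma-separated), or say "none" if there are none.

url, plan_id, user_agent, price

- amount: declared NOT NULL → not nullable.
- url: DEFAULT only fills an omitted column; an explicit NULL is still allowed → nullable.
- plan_id: CHECK does not forbid NULL (a CHECK constraint passes when its expression is NULL) → nullable.
- seats: declared NOT NULL → not nullable.
- user_agent: DEFAULT only fills an omitted column; an explicit NULL is still allowed → nullable.
- price: UNIQUE does not imply NOT NULL → nullable.
- ip: declared NOT NULL → not nullable.
- expires_at: declared NOT NULL → not nullable.
- status: part of the PRIMARY KEY, which implies NOT NULL → not nullable.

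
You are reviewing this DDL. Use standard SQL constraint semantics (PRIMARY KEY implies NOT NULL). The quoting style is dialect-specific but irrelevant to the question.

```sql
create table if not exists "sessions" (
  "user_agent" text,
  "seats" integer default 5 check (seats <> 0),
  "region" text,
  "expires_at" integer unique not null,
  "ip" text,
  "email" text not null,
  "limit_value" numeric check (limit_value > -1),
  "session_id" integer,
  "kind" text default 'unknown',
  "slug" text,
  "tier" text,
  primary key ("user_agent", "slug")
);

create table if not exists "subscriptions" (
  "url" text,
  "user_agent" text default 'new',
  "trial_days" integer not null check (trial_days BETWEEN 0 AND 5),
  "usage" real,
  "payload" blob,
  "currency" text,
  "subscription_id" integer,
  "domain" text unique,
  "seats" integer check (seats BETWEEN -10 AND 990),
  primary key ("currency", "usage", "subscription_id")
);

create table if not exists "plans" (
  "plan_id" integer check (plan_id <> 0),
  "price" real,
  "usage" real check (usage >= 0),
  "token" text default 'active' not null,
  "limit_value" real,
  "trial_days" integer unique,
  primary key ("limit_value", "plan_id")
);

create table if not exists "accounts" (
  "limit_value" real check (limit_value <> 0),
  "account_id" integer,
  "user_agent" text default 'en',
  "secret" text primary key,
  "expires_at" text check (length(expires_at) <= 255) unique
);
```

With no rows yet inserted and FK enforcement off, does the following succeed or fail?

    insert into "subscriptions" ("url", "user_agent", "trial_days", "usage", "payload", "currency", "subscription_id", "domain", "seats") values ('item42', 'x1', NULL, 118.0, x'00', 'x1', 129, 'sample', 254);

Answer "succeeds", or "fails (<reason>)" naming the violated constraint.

trial_days is explicitly set to NULL, but trial_days is declared NOT NULL.

fails (NOT NULL on trial_days)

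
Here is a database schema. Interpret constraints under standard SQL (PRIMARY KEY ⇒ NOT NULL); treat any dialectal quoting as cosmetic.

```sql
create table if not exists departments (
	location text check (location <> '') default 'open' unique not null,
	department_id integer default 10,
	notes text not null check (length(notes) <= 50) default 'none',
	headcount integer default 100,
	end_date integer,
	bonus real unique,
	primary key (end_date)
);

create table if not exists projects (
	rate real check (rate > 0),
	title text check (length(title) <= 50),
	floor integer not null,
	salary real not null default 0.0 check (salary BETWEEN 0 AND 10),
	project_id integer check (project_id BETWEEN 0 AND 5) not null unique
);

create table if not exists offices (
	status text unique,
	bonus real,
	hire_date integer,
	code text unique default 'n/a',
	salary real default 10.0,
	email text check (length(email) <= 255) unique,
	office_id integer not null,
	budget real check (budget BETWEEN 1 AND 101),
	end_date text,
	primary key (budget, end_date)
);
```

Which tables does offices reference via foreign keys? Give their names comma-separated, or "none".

No column in offices has a REFERENCES clause.

none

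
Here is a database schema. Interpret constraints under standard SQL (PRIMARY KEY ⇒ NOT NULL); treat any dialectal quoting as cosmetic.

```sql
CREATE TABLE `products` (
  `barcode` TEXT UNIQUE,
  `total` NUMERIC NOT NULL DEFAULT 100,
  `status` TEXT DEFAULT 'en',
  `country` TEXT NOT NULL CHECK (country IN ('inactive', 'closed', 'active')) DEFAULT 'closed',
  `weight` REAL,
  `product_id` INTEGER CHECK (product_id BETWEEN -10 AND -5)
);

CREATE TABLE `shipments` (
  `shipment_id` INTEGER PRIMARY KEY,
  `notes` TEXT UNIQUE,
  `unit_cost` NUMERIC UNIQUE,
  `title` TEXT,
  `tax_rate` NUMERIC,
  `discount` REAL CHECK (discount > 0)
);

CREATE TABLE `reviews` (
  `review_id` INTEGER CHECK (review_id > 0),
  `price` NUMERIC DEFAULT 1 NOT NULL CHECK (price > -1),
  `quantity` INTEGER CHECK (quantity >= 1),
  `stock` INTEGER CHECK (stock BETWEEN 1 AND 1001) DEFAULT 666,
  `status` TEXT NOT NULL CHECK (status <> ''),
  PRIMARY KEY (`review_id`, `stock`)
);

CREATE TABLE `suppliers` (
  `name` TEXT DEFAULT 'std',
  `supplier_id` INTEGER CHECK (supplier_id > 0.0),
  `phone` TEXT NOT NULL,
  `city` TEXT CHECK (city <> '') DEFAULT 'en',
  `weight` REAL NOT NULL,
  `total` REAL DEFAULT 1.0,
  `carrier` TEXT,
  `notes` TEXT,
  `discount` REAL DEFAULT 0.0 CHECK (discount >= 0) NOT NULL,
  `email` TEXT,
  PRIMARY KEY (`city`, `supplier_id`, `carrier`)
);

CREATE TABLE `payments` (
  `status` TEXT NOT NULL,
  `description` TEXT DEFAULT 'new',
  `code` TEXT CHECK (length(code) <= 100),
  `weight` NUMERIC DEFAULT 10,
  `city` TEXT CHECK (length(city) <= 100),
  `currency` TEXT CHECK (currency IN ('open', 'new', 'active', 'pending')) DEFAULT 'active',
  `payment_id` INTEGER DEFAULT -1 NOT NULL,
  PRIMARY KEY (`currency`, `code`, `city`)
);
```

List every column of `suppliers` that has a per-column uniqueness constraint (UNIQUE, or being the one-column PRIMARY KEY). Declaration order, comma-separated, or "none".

none

- name: no UNIQUE or single-column PK constraint.
- supplier_id: part of a composite PRIMARY KEY — only the tuple is unique, not this column on its own.
- phone: no UNIQUE or single-column PK constraint.
- city: part of a composite PRIMARY KEY — only the tuple is unique, not this column on its own.
- weight: no UNIQUE or single-column PK constraint.
- total: no UNIQUE or single-column PK constraint.
- carrier: part of a composite PRIMARY KEY — only the tuple is unique, not this column on its own.
- notes: no UNIQUE or single-column PK constraint.
- discount: no UNIQUE or single-column PK constraint.
- email: no UNIQUE or single-column PK constraint.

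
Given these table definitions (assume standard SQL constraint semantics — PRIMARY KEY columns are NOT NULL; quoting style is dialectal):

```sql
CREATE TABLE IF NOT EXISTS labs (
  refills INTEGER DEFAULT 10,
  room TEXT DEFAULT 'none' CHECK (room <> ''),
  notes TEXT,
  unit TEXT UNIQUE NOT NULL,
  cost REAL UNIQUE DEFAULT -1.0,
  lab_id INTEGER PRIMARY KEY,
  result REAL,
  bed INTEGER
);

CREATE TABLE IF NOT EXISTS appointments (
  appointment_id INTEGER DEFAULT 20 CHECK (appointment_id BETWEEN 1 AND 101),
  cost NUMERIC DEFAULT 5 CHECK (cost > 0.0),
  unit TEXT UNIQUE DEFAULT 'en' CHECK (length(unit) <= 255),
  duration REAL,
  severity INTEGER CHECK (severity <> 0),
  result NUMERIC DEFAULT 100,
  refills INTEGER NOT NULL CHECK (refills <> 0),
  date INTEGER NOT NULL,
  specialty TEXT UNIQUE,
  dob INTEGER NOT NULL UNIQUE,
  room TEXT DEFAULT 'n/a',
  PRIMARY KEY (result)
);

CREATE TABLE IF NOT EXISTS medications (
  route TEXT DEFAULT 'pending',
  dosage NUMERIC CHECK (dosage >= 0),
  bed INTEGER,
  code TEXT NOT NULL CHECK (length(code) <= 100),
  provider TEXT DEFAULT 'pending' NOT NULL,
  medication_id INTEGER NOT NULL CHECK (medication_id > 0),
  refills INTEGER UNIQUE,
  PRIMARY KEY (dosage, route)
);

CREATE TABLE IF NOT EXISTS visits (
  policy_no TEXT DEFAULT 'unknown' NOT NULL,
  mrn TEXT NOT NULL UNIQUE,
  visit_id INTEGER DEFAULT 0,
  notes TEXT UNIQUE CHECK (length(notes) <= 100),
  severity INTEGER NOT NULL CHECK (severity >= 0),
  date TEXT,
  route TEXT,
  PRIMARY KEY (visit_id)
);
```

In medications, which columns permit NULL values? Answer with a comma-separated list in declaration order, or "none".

bed, refills

- route: part of the PRIMARY KEY, which implies NOT NULL → not nullable.
- dosage: part of the PRIMARY KEY, which implies NOT NULL → not nullable.
- bed: no NOT NULL constraint applies → nullable.
- code: declared NOT NULL → not nullable.
- provider: declared NOT NULL → not nullable.
- medication_id: declared NOT NULL → not nullable.
- refills: UNIQUE does not imply NOT NULL → nullable.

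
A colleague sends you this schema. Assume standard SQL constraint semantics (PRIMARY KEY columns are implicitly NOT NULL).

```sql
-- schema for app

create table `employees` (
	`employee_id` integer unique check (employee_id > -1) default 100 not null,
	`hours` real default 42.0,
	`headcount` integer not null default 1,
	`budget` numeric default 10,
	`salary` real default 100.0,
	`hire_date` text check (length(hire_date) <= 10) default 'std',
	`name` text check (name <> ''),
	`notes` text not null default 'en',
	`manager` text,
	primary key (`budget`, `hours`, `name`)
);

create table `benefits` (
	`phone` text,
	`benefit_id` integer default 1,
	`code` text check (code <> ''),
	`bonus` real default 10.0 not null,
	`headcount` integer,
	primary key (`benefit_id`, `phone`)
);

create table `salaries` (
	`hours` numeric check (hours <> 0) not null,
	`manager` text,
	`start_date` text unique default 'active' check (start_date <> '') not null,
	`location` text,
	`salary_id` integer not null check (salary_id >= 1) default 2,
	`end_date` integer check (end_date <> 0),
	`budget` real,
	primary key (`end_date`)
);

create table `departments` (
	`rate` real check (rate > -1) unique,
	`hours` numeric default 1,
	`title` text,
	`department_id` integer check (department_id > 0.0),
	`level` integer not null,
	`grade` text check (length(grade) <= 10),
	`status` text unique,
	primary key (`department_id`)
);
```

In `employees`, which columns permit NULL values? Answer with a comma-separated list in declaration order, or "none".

salary, hire_date, manager

- employee_id: declared NOT NULL → not nullable.
- hours: part of the PRIMARY KEY, which implies NOT NULL → not nullable.
- headcount: declared NOT NULL → not nullable.
- budget: part of the PRIMARY KEY, which implies NOT NULL → not nullable.
- salary: DEFAULT only fills an omitted column; an explicit NULL is still allowed → nullable.
- hire_date: CHECK does not forbid NULL (a CHECK constraint passes when its expression is NULL) → nullable.
- name: part of the PRIMARY KEY, which implies NOT NULL → not nullable.
- notes: declared NOT NULL → not nullable.
- manager: no NOT NULL constraint applies → nullable.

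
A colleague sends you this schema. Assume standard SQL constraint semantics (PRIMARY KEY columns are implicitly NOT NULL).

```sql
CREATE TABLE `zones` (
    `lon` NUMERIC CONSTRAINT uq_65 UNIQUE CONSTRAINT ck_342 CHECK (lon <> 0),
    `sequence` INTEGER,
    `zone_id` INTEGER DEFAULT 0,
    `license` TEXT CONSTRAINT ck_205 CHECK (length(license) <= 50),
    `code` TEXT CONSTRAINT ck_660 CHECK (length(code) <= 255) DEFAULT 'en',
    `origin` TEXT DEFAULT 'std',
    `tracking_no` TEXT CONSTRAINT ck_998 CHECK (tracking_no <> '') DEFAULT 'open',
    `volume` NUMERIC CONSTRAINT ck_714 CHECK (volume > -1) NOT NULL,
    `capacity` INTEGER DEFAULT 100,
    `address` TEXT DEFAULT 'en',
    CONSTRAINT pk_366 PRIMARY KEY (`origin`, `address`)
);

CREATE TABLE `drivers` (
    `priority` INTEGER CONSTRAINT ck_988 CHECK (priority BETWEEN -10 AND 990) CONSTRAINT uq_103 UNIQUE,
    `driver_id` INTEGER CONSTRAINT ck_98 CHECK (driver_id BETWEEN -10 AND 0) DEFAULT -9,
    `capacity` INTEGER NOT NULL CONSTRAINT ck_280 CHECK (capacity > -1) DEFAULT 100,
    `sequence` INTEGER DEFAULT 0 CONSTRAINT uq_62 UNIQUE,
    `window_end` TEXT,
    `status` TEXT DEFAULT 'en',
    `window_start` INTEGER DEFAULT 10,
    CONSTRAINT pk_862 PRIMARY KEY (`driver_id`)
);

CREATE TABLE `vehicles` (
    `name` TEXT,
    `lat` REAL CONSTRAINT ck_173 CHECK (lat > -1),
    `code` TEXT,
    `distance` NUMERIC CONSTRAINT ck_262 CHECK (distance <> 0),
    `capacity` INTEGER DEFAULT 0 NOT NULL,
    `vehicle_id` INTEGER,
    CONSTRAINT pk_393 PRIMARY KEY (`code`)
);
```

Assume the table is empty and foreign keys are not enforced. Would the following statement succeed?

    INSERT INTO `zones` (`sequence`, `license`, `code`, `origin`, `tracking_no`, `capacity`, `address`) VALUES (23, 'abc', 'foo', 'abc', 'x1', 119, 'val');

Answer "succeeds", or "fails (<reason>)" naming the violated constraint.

volume is omitted from the column list and has no DEFAULT, so it would receive NULL.
But volume is declared NOT NULL.

fails (NOT NULL on volume)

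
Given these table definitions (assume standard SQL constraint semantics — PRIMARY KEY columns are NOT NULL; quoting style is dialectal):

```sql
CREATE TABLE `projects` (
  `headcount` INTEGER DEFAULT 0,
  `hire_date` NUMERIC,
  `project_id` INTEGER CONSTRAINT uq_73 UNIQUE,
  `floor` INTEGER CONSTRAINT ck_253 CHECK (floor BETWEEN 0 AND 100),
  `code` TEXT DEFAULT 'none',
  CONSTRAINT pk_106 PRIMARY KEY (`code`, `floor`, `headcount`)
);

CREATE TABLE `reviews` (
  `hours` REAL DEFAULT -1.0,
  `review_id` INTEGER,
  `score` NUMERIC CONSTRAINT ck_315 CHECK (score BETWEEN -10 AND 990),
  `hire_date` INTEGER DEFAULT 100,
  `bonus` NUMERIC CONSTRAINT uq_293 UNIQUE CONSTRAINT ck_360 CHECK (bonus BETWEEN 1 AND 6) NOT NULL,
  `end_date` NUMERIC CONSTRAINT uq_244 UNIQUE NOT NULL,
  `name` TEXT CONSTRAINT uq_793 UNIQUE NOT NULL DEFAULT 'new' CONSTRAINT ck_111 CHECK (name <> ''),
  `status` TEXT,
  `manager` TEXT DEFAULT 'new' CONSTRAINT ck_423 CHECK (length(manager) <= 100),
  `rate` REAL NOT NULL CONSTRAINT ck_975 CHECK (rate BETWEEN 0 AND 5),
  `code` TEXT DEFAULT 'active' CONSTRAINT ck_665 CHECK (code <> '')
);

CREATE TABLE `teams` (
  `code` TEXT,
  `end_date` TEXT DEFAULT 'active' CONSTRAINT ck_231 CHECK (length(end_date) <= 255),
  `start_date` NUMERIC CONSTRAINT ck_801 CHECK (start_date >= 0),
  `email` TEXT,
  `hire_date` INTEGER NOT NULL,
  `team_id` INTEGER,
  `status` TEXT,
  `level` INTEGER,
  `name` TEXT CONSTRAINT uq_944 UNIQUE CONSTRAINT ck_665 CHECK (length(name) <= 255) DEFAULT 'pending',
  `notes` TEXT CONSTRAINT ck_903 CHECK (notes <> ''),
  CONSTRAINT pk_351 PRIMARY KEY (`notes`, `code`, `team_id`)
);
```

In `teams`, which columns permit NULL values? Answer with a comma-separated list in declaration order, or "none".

end_date, start_date, email, status, level, name

- code: part of the PRIMARY KEY, which implies NOT NULL → not nullable.
- end_date: CHECK does not forbid NULL (a CHECK constraint passes when its expression is NULL) → nullable.
- start_date: CHECK does not forbid NULL (a CHECK constraint passes when its expression is NULL) → nullable.
- email: no NOT NULL constraint applies → nullable.
- hire_date: declared NOT NULL → not nullable.
- team_id: part of the PRIMARY KEY, which implies NOT NULL → not nullable.
- status: no NOT NULL constraint applies → nullable.
- level: no NOT NULL constraint applies → nullable.
- name: CHECK does not forbid NULL (a CHECK constraint passes when its expression is NULL) → nullable.
- notes: part of the PRIMARY KEY, which implies NOT NULL → not nullable.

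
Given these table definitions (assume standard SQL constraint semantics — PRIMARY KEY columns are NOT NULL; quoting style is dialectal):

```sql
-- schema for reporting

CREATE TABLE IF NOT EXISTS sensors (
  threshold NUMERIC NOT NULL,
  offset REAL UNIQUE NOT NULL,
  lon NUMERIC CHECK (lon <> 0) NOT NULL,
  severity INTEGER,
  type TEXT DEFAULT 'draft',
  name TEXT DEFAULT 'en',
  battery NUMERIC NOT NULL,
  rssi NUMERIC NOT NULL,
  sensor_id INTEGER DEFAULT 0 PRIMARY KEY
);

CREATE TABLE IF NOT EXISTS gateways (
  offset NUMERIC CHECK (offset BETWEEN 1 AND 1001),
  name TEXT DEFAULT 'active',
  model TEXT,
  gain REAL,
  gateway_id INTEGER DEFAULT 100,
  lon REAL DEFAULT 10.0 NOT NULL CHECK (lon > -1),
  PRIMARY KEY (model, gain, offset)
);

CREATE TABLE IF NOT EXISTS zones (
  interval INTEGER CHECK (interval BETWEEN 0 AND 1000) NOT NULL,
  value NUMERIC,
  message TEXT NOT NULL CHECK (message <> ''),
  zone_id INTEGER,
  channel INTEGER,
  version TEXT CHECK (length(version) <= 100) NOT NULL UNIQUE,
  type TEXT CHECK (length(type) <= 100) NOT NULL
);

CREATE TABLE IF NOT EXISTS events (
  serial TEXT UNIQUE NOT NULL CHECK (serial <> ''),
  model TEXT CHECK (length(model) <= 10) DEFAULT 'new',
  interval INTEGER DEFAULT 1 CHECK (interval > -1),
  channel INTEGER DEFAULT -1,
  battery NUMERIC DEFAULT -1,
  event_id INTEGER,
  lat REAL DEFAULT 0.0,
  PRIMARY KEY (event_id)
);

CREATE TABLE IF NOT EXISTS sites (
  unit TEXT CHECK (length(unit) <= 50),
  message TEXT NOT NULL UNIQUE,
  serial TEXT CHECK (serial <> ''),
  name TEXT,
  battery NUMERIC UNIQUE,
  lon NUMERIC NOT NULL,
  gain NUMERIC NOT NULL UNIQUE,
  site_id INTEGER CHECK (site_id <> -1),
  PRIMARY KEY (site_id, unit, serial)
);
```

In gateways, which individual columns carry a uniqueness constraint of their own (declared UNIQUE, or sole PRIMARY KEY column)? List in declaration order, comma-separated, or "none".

none

- offset: part of a composite PRIMARY KEY — only the tuple is unique, not this column on its own.
- name: no UNIQUE or single-column PK constraint.
- model: part of a composite PRIMARY KEY — only the tuple is unique, not this column on its own.
- gain: part of a composite PRIMARY KEY — only the tuple is unique, not this column on its own.
- gateway_id: no UNIQUE or single-column PK constraint.
- lon: no UNIQUE or single-column PK constraint.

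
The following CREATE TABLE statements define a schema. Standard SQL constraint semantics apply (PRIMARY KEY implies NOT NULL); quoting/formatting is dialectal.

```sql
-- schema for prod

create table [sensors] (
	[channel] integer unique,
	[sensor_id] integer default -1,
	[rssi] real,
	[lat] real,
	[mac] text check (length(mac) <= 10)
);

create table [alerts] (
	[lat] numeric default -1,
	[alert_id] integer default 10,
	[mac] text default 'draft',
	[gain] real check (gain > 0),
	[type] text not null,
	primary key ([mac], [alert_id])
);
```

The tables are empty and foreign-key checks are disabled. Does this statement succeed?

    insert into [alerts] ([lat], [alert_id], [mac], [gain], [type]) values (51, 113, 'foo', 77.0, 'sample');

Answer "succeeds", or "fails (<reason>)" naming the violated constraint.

NOT NULL columns: alert_id is supplied; mac is supplied; type is supplied.
CHECK constraints: 77.0 satisfies (gain > 0).
No constraint is violated.

succeeds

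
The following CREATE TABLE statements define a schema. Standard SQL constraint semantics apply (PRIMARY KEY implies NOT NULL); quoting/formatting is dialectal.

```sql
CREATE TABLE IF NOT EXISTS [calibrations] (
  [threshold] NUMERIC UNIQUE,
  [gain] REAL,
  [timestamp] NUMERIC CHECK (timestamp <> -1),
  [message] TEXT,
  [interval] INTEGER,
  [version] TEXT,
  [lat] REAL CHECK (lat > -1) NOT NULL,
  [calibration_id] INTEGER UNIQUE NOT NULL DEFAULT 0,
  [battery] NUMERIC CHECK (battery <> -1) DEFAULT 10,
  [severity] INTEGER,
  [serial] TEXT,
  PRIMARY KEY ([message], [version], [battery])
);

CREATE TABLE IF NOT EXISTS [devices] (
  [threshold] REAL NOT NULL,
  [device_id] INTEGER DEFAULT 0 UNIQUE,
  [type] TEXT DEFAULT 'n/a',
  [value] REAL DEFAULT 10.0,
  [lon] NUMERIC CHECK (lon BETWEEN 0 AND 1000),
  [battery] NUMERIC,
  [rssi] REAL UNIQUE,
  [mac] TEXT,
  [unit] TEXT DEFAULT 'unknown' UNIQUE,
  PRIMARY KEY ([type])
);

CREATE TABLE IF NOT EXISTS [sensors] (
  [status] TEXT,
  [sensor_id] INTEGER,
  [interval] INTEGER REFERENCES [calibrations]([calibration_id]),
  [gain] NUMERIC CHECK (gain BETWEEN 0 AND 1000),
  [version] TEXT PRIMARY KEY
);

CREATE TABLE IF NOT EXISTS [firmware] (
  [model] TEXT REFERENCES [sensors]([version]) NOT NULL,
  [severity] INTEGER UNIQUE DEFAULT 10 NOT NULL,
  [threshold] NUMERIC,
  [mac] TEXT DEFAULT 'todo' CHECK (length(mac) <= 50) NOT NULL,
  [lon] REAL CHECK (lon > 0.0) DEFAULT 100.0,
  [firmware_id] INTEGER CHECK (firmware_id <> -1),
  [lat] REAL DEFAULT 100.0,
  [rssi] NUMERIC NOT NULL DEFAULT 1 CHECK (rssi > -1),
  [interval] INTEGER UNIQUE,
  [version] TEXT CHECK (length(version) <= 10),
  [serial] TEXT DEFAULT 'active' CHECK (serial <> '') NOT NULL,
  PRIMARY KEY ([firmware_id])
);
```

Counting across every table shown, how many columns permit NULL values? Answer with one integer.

22

calibrations: 6 nullable (threshold, gain, timestamp, interval, severity, serial — PK (message, version, battery) and explicit NOT NULL columns excluded).
devices: 7 nullable (device_id, value, lon, battery, rssi, mac, unit — PK (type) and explicit NOT NULL columns excluded).
sensors: 4 nullable (status, sensor_id, interval, gain — PK (version) and explicit NOT NULL columns excluded).
firmware: 5 nullable (threshold, lon, lat, interval, version — PK (firmware_id) and explicit NOT NULL columns excluded).
Total: 6 + 7 + 4 + 5 = 22.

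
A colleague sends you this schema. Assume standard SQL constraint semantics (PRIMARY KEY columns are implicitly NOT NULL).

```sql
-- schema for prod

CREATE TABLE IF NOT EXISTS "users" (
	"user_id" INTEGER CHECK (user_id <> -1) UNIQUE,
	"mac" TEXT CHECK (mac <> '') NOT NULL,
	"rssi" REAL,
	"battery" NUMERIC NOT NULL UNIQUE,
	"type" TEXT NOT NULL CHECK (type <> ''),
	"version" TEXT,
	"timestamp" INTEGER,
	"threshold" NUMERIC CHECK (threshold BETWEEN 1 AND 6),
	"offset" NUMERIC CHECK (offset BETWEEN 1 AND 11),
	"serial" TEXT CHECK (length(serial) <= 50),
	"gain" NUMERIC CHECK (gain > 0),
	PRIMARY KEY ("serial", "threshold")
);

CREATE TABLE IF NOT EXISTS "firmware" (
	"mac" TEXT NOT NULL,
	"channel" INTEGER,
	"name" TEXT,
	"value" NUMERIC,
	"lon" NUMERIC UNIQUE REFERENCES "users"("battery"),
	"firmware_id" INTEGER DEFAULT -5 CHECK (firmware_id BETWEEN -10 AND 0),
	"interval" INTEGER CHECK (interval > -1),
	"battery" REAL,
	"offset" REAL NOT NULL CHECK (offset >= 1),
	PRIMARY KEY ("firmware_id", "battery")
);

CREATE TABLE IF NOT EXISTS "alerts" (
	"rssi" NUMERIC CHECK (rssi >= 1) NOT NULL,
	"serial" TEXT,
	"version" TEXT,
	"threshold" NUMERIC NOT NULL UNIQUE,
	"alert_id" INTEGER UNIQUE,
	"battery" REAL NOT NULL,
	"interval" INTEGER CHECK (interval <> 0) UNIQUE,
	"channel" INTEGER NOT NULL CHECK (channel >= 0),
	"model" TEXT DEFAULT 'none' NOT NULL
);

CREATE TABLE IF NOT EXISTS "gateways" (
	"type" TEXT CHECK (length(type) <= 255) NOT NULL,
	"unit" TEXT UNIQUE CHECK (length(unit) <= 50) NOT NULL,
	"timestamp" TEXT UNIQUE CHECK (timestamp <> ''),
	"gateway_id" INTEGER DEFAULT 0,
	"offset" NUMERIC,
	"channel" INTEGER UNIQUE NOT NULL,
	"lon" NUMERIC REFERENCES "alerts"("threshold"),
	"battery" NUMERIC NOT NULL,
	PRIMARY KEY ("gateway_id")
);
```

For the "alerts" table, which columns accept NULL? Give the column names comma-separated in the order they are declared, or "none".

- rssi: declared NOT NULL → not nullable.
- serial: no NOT NULL constraint applies → nullable.
- version: no NOT NULL constraint applies → nullable.
- threshold: declared NOT NULL → not nullable.
- alert_id: UNIQUE does not imply NOT NULL → nullable.
- battery: declared NOT NULL → not nullable.
- interval: CHECK does not forbid NULL (a CHECK constraint passes when its expression is NULL) → nullable.
- channel: declared NOT NULL → not nullable.
- model: declared NOT NULL → not nullable.

serial, version, alert_id, interval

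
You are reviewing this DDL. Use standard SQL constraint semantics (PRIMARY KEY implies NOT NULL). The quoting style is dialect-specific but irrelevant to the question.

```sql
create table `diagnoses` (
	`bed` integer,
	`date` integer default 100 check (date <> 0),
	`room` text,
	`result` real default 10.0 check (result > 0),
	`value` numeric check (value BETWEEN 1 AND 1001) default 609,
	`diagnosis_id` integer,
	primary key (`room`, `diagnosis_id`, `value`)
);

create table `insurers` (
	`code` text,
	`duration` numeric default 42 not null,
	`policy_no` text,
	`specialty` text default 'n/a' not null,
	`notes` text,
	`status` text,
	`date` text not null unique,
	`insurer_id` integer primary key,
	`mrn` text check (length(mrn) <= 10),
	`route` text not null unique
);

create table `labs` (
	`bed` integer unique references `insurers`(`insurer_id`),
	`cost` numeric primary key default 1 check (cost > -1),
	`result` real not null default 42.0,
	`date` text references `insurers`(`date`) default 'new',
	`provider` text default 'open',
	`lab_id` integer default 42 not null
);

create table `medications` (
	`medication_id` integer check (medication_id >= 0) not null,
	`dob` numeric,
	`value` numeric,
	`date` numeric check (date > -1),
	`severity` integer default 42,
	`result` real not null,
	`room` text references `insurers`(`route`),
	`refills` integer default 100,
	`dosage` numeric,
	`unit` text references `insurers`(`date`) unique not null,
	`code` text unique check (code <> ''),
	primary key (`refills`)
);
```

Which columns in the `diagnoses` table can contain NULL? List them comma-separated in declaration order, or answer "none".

- bed: no NOT NULL constraint applies → nullable.
- date: CHECK does not forbid NULL (a CHECK constraint passes when its expression is NULL) → nullable.
- room: part of the PRIMARY KEY, which implies NOT NULL → not nullable.
- result: CHECK does not forbid NULL (a CHECK constraint passes when its expression is NULL) → nullable.
- value: part of the PRIMARY KEY, which implies NOT NULL → not nullable.
- diagnosis_id: part of the PRIMARY KEY, which implies NOT NULL → not nullable.

bed, date, result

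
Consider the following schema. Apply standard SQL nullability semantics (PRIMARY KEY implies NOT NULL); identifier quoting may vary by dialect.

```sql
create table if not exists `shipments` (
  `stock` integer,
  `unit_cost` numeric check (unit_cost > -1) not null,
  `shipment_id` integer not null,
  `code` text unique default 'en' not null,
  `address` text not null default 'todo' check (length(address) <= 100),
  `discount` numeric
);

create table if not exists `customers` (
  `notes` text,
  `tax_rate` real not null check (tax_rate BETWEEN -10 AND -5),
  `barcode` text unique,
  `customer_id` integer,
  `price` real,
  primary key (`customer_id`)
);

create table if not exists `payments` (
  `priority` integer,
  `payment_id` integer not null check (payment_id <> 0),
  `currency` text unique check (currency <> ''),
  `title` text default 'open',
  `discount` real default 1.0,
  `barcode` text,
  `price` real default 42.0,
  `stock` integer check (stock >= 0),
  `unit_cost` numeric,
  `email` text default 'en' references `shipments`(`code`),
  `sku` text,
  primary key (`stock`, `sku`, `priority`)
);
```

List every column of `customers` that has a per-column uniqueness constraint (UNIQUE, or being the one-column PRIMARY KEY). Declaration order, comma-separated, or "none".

barcode, customer_id

- notes: no UNIQUE or single-column PK constraint.
- tax_rate: no UNIQUE or single-column PK constraint.
- barcode: declared UNIQUE → unique.
- customer_id: single-column PRIMARY KEY → unique.
- price: no UNIQUE or single-column PK constraint.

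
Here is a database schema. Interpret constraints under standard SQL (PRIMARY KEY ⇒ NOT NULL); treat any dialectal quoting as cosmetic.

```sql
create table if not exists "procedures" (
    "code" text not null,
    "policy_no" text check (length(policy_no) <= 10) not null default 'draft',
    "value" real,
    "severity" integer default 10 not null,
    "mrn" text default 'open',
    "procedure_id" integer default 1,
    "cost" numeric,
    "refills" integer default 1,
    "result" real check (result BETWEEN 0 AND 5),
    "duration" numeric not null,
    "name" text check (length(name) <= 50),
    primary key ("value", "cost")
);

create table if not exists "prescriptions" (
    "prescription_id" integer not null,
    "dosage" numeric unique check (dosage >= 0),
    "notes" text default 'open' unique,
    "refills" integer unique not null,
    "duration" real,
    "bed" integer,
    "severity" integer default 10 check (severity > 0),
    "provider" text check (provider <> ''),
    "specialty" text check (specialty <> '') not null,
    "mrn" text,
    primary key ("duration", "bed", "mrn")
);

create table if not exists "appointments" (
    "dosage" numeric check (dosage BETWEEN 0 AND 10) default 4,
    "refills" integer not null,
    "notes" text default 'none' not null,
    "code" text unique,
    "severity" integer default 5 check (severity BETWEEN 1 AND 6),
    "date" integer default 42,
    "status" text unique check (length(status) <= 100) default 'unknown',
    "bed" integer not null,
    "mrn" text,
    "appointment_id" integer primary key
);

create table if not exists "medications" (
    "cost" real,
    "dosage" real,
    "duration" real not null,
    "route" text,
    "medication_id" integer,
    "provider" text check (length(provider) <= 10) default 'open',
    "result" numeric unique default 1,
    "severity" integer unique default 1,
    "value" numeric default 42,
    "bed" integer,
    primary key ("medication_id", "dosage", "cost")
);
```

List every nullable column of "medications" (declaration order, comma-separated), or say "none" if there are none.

route, provider, result, severity, value, bed

- cost: part of the PRIMARY KEY, which implies NOT NULL → not nullable.
- dosage: part of the PRIMARY KEY, which implies NOT NULL → not nullable.
- duration: declared NOT NULL → not nullable.
- route: no NOT NULL constraint applies → nullable.
- medication_id: part of the PRIMARY KEY, which implies NOT NULL → not nullable.
- provider: CHECK does not forbid NULL (a CHECK constraint passes when its expression is NULL) → nullable.
- result: UNIQUE does not imply NOT NULL → nullable.
- severity: UNIQUE does not imply NOT NULL → nullable.
- value: DEFAULT only fills an omitted column; an explicit NULL is still allowed → nullable.
- bed: no NOT NULL constraint applies → nullable.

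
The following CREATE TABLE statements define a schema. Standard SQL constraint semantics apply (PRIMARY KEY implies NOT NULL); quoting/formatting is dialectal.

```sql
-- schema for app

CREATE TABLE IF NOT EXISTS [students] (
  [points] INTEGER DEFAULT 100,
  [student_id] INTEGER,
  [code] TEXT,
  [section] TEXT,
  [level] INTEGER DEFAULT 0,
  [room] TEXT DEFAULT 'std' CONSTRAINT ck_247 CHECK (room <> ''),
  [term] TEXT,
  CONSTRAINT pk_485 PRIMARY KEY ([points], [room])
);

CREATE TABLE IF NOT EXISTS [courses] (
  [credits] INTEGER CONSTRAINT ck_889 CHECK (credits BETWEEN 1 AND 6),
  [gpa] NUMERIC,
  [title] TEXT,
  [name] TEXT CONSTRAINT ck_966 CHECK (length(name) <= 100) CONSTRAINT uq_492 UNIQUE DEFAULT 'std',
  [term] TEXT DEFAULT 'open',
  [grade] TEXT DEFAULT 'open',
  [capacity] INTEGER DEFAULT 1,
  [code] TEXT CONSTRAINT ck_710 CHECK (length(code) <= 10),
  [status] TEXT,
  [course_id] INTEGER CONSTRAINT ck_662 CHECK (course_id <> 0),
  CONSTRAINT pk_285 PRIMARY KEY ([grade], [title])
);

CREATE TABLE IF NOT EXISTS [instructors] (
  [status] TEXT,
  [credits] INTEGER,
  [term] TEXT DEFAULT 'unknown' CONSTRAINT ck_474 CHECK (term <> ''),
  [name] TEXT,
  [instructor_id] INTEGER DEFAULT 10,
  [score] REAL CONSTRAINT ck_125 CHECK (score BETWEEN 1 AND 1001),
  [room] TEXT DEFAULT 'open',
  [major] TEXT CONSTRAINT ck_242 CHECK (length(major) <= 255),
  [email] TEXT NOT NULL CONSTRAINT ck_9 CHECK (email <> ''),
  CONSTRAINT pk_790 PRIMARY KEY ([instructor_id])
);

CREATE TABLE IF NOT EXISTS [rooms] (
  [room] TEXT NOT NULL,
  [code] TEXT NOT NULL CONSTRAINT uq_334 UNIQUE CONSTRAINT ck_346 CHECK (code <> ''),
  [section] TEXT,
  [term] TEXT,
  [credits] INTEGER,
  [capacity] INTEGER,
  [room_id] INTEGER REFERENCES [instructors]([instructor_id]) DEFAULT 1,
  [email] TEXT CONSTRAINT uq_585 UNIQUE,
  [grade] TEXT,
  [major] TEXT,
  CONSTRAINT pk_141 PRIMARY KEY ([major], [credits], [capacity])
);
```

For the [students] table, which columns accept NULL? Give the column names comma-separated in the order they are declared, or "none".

student_id, code, section, level, term

- points: part of the PRIMARY KEY, which implies NOT NULL → not nullable.
- student_id: no NOT NULL constraint applies → nullable.
- code: no NOT NULL constraint applies → nullable.
- section: no NOT NULL constraint applies → nullable.
- level: DEFAULT only fills an omitted column; an explicit NULL is still allowed → nullable.
- room: part of the PRIMARY KEY, which implies NOT NULL → not nullable.
- term: no NOT NULL constraint applies → nullable.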